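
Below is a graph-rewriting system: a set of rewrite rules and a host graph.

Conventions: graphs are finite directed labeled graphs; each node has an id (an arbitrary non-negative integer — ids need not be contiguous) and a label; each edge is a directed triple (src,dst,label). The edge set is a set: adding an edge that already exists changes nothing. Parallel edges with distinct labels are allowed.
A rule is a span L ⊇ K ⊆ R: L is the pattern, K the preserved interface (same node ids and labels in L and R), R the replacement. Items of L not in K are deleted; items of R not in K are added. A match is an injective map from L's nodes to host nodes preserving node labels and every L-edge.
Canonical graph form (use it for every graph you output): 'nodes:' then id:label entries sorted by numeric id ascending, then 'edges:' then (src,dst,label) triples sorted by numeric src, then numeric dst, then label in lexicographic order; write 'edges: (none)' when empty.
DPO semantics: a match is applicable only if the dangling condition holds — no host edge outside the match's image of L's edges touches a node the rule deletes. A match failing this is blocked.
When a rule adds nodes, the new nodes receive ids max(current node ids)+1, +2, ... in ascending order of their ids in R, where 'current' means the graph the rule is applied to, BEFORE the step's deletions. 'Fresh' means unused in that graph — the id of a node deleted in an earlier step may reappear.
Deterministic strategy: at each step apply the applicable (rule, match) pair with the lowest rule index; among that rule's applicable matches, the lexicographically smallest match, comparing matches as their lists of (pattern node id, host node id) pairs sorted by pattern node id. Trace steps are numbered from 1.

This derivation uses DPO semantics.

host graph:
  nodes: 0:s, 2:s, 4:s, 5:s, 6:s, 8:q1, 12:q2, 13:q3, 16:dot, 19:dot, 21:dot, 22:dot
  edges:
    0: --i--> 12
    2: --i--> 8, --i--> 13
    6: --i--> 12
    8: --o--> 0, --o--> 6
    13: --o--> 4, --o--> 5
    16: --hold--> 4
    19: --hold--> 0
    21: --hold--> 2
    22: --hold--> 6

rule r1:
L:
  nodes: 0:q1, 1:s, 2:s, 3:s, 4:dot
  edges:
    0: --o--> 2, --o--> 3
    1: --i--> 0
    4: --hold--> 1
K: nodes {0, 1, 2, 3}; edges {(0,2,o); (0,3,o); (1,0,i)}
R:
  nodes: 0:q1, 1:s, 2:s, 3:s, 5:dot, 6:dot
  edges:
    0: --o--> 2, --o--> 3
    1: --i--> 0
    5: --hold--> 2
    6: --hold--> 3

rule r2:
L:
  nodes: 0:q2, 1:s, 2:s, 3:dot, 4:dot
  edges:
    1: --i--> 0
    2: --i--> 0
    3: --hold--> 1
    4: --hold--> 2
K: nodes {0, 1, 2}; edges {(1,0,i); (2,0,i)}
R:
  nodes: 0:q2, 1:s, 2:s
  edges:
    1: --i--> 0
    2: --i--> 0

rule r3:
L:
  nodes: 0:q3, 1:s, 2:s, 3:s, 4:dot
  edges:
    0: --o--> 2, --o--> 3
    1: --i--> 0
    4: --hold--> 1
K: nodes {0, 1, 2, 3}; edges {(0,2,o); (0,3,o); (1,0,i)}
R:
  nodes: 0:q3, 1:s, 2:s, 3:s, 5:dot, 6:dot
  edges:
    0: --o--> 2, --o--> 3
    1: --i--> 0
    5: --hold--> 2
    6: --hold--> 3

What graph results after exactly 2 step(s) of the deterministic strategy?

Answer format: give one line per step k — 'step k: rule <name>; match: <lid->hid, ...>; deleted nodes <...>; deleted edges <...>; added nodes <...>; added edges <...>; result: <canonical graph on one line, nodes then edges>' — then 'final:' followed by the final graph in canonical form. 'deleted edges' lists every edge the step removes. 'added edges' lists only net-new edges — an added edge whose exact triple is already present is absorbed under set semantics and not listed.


step 1: rule r1; match: 0->8, 1->2, 2->0, 3->6, 4->21; deleted nodes 21; deleted edges (21,2,hold); added nodes 23, 24; added edges (23,0,hold); (24,6,hold); result: nodes: 0:s, 2:s, 4:s, 5:s, 6:s, 8:q1, 12:q2, 13:q3, 16:dot, 19:dot, 22:dot, 23:dot, 24:dot edges: (0,12,i); (2,8,i); (2,13,i); (6,12,i); (8,0,o); (8,6,o); (13,4,o); (13,5,o); (16,4,hold); (19,0,hold); (22,6,hold); (23,0,hold); (24,6,hold)
step 2: rule r2; match: 0->12, 1->0, 2->6, 3->19, 4->22; deleted nodes 19, 22; deleted edges (19,0,hold); (22,6,hold); added nodes (none); added edges (none); result: nodes: 0:s, 2:s, 4:s, 5:s, 6:s, 8:q1, 12:q2, 13:q3, 16:dot, 23:dot, 24:dot edges: (0,12,i); (2,8,i); (2,13,i); (6,12,i); (8,0,o); (8,6,o); (13,4,o); (13,5,o); (16,4,hold); (23,0,hold); (24,6,hold)
final:
nodes: 0:s, 2:s, 4:s, 5:s, 6:s, 8:q1, 12:q2, 13:q3, 16:dot, 23:dot, 24:dot
edges: (0,12,i); (2,8,i); (2,13,i); (6,12,i); (8,0,o); (8,6,o); (13,4,o); (13,5,o); (16,4,hold); (23,0,hold); (24,6,hold)


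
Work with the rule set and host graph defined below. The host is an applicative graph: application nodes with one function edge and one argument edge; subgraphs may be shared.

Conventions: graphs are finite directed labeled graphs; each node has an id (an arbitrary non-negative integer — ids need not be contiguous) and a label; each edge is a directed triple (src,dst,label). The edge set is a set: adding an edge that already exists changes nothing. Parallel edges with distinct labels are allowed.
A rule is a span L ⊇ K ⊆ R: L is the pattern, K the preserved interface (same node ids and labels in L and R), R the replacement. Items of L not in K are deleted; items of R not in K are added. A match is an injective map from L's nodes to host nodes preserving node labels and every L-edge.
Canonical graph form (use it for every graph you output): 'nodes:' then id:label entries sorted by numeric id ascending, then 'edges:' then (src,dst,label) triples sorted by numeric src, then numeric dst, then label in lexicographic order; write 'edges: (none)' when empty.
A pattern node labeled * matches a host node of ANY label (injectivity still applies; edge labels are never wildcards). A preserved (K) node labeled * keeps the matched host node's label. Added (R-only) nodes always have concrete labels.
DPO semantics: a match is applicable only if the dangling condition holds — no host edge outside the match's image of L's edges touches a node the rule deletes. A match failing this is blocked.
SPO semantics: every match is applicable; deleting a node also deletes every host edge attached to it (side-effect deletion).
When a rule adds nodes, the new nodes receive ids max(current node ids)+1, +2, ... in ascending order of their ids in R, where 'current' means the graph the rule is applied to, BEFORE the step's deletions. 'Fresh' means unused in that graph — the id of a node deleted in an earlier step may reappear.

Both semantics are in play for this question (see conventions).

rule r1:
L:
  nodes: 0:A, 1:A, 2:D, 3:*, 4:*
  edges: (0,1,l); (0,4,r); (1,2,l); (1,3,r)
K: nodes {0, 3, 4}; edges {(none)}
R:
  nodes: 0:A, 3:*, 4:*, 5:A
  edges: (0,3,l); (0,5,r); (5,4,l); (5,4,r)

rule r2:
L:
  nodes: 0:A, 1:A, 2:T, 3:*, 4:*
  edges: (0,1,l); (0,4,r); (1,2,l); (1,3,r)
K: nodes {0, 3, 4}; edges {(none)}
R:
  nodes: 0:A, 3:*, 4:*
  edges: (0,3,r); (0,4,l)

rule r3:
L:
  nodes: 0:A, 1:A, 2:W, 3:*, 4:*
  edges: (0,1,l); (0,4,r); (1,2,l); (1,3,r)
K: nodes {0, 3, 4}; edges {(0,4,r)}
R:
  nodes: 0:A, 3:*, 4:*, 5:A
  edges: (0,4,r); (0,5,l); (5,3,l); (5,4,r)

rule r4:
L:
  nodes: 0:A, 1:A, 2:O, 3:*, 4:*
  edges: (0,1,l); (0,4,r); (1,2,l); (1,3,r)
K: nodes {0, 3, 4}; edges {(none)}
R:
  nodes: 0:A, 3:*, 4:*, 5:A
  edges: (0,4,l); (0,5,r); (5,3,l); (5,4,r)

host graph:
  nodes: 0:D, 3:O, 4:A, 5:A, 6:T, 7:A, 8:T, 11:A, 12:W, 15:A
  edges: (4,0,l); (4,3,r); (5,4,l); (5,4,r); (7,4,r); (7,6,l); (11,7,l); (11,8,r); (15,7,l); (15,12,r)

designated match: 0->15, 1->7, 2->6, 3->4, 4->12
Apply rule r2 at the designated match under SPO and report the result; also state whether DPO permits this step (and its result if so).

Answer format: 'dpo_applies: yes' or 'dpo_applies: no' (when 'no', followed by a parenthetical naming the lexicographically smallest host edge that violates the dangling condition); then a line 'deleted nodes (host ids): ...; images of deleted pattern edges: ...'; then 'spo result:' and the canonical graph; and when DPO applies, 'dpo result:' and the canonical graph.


dpo_applies: no
(the rule deletes node 7, which keeps host edge (11,7,l) outside the match image — the dangling condition fails, DPO blocks; SPO proceeds and side-deletes such edges)
deleted nodes (host ids): 6, 7; images of deleted pattern edges: (7,4,r); (7,6,l); (15,7,l); (15,12,r)
spo result:
nodes: 0:D, 3:O, 4:A, 5:A, 8:T, 11:A, 12:W, 15:A
edges: (4,0,l); (4,3,r); (5,4,l); (5,4,r); (11,8,r); (15,4,r); (15,12,l)


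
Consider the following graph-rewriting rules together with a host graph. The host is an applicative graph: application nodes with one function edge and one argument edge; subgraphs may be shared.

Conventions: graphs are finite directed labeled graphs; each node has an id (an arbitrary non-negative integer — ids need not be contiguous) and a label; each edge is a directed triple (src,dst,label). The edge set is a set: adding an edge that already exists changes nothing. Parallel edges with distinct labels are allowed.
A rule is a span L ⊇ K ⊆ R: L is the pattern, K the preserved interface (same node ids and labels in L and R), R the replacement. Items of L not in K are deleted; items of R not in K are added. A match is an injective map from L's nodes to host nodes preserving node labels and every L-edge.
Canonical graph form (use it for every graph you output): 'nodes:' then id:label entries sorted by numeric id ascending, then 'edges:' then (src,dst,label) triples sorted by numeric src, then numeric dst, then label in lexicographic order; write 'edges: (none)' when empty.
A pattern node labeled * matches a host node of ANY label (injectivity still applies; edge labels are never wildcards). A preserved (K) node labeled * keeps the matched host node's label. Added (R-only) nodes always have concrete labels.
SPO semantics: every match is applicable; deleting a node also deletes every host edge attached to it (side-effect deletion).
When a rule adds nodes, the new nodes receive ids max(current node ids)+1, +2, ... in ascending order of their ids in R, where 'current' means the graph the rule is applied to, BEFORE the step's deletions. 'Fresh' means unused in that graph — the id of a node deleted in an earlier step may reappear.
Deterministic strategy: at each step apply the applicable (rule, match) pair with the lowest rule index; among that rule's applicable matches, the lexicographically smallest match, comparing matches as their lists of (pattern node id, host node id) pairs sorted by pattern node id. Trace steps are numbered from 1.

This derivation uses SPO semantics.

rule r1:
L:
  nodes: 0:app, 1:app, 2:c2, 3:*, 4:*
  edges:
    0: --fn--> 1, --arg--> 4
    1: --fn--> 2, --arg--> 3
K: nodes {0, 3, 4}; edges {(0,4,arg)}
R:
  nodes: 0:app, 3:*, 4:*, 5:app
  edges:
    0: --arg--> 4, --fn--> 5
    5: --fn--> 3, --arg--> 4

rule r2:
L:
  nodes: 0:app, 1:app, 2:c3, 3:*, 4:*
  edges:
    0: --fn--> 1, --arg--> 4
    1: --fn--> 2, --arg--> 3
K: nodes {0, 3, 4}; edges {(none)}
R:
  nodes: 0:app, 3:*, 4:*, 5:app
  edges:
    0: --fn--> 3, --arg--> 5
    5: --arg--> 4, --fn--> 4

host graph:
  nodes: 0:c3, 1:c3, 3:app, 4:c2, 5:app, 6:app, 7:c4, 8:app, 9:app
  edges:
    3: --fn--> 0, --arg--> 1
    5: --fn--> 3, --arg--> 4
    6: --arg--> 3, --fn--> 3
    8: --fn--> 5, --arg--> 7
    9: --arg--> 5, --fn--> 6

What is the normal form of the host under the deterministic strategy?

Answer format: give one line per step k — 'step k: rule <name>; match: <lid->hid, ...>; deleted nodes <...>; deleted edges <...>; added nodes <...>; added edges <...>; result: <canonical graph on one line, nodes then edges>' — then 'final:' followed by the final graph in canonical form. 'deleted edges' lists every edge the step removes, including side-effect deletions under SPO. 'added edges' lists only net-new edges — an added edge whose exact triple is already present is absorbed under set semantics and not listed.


step 1: rule r2; match: 0->5, 1->3, 2->0, 3->1, 4->4; deleted nodes 0, 3; deleted edges (3,0,fn); (3,1,arg); (5,3,fn); (5,4,arg); (6,3,arg); (6,3,fn); added nodes 10; added edges (5,1,fn); (5,10,arg); (10,4,arg); (10,4,fn); result: nodes: 1:c3, 4:c2, 5:app, 6:app, 7:c4, 8:app, 9:app, 10:app edges: (5,1,fn); (5,10,arg); (8,5,fn); (8,7,arg); (9,5,arg); (9,6,fn); (10,4,arg); (10,4,fn)
step 2: rule r2; match: 0->8, 1->5, 2->1, 3->10, 4->7; deleted nodes 1, 5; deleted edges (5,1,fn); (5,10,arg); (8,5,fn); (8,7,arg); (9,5,arg); added nodes 11; added edges (8,10,fn); (8,11,arg); (11,7,arg); (11,7,fn); result: nodes: 4:c2, 6:app, 7:c4, 8:app, 9:app, 10:app, 11:app edges: (8,10,fn); (8,11,arg); (9,6,fn); (10,4,arg); (10,4,fn); (11,7,arg); (11,7,fn)
final:
nodes: 4:c2, 6:app, 7:c4, 8:app, 9:app, 10:app, 11:app
edges: (8,10,fn); (8,11,arg); (9,6,fn); (10,4,arg); (10,4,fn); (11,7,arg); (11,7,fn)


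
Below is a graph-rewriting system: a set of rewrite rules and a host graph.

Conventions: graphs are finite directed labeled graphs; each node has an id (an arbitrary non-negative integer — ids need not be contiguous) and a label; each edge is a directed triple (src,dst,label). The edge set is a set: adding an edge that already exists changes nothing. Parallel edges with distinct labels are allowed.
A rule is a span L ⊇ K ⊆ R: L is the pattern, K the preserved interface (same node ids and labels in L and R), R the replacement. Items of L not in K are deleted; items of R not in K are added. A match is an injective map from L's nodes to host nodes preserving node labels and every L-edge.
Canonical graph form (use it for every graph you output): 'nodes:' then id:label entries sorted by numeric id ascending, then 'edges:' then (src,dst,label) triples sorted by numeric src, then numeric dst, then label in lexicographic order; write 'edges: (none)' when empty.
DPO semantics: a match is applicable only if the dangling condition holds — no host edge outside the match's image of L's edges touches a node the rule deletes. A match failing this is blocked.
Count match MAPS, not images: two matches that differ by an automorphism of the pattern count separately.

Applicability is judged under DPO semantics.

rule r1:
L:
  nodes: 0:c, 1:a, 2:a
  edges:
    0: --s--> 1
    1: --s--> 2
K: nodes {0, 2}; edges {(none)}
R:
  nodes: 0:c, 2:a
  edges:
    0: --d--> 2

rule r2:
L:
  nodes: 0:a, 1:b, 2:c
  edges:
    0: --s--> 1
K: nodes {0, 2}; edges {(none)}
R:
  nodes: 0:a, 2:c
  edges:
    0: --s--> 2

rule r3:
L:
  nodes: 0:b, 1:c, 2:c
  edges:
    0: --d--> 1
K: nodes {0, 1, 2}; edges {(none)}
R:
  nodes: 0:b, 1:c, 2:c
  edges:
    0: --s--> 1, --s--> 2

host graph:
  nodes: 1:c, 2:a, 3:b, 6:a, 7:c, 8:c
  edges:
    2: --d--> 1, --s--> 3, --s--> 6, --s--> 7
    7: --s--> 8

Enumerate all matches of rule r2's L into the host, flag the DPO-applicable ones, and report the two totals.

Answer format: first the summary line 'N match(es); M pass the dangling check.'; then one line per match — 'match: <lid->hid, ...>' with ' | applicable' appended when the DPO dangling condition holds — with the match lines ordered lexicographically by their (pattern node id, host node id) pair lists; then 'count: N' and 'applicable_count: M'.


3 match(es); 3 pass the dangling check.
match: 0->2, 1->3, 2->1 | applicable
match: 0->2, 1->3, 2->7 | applicable
match: 0->2, 1->3, 2->8 | applicable
count: 3
applicable_count: 3


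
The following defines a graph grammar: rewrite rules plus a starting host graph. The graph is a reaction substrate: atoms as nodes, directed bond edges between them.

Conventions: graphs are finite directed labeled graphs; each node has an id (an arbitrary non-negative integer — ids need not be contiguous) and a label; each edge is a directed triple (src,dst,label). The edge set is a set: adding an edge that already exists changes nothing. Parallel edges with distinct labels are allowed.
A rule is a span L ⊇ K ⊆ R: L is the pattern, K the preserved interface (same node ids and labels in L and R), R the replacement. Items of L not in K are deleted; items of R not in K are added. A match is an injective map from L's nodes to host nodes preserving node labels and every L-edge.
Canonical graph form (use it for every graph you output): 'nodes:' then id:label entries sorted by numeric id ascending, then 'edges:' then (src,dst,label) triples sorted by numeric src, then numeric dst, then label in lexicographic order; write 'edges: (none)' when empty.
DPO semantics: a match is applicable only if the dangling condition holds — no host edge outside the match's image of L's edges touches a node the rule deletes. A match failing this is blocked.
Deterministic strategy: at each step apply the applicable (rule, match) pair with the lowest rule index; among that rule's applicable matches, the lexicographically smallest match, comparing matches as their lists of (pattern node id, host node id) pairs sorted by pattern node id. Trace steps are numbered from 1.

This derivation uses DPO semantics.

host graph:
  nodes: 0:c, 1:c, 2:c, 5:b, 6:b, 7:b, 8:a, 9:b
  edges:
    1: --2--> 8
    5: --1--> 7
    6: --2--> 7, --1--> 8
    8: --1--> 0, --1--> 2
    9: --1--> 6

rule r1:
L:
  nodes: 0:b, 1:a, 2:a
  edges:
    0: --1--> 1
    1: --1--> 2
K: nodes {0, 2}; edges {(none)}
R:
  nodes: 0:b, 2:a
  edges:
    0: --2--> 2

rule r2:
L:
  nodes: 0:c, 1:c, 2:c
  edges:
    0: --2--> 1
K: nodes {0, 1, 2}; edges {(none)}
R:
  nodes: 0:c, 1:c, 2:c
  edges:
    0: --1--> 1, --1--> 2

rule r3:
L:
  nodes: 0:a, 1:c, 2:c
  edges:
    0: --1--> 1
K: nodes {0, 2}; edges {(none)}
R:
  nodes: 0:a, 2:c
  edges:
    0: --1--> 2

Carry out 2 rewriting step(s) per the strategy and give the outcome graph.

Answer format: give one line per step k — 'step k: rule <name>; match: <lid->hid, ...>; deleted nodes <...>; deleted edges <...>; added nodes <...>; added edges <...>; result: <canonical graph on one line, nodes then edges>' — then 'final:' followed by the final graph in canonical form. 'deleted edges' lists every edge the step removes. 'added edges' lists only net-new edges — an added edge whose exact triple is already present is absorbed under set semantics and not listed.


step 1: rule r3; match: 0->8, 1->0, 2->1; deleted nodes 0; deleted edges (8,0,1); added nodes (none); added edges (8,1,1); result: nodes: 1:c, 2:c, 5:b, 6:b, 7:b, 8:a, 9:b edges: (1,8,2); (5,7,1); (6,7,2); (6,8,1); (8,1,1); (8,2,1); (9,6,1)
step 2: rule r3; match: 0->8, 1->2, 2->1; deleted nodes 2; deleted edges (8,2,1); added nodes (none); added edges (none); result: nodes: 1:c, 5:b, 6:b, 7:b, 8:a, 9:b edges: (1,8,2); (5,7,1); (6,7,2); (6,8,1); (8,1,1); (9,6,1)
final:
nodes: 1:c, 5:b, 6:b, 7:b, 8:a, 9:b
edges: (1,8,2); (5,7,1); (6,7,2); (6,8,1); (8,1,1); (9,6,1)


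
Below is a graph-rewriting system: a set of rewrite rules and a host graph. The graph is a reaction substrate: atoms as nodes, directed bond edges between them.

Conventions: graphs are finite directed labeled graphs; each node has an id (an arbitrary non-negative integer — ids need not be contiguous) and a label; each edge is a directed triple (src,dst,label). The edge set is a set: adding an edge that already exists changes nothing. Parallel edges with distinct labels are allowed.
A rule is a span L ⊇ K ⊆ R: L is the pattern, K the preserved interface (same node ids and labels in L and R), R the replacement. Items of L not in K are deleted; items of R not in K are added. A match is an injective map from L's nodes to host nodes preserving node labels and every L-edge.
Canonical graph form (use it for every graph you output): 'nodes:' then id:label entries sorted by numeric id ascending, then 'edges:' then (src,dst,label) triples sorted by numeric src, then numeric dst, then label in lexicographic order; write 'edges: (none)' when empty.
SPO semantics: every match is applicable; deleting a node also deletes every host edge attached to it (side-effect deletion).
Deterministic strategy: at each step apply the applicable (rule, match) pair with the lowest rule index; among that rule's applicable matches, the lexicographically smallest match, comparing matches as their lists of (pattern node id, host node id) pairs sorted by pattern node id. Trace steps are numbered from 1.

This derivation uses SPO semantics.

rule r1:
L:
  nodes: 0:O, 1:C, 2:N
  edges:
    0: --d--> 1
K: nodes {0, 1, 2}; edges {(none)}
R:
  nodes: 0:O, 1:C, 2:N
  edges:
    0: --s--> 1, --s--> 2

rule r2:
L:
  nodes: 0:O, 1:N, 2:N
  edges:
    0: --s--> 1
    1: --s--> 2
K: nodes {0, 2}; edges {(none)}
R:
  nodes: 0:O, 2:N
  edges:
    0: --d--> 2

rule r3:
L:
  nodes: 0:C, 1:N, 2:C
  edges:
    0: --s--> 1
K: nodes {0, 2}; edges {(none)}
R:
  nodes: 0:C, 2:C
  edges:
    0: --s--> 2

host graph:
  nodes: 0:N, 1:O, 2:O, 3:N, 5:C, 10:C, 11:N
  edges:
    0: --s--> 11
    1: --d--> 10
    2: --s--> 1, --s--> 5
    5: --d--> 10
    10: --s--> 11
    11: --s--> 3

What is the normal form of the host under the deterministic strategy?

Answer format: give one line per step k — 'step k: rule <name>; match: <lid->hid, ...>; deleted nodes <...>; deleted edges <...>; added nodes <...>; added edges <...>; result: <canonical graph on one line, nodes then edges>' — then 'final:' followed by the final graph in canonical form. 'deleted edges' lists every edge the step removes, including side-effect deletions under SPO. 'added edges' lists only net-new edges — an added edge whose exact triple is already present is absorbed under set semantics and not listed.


step 1: rule r1; match: 0->1, 1->10, 2->0; deleted nodes (none); deleted edges (1,10,d); added nodes (none); added edges (1,0,s); (1,10,s); result: nodes: 0:N, 1:O, 2:O, 3:N, 5:C, 10:C, 11:N edges: (0,11,s); (1,0,s); (1,10,s); (2,1,s); (2,5,s); (5,10,d); (10,11,s); (11,3,s)
step 2: rule r2; match: 0->1, 1->0, 2->11; deleted nodes 0; deleted edges (0,11,s); (1,0,s); added nodes (none); added edges (1,11,d); result: nodes: 1:O, 2:O, 3:N, 5:C, 10:C, 11:N edges: (1,10,s); (1,11,d); (2,1,s); (2,5,s); (5,10,d); (10,11,s); (11,3,s)
step 3: rule r3; match: 0->10, 1->11, 2->5; deleted nodes 11; deleted edges (1,11,d); (10,11,s); (11,3,s); added nodes (none); added edges (10,5,s); result: nodes: 1:O, 2:O, 3:N, 5:C, 10:C edges: (1,10,s); (2,1,s); (2,5,s); (5,10,d); (10,5,s)
final:
nodes: 1:O, 2:O, 3:N, 5:C, 10:C
edges: (1,10,s); (2,1,s); (2,5,s); (5,10,d); (10,5,s)


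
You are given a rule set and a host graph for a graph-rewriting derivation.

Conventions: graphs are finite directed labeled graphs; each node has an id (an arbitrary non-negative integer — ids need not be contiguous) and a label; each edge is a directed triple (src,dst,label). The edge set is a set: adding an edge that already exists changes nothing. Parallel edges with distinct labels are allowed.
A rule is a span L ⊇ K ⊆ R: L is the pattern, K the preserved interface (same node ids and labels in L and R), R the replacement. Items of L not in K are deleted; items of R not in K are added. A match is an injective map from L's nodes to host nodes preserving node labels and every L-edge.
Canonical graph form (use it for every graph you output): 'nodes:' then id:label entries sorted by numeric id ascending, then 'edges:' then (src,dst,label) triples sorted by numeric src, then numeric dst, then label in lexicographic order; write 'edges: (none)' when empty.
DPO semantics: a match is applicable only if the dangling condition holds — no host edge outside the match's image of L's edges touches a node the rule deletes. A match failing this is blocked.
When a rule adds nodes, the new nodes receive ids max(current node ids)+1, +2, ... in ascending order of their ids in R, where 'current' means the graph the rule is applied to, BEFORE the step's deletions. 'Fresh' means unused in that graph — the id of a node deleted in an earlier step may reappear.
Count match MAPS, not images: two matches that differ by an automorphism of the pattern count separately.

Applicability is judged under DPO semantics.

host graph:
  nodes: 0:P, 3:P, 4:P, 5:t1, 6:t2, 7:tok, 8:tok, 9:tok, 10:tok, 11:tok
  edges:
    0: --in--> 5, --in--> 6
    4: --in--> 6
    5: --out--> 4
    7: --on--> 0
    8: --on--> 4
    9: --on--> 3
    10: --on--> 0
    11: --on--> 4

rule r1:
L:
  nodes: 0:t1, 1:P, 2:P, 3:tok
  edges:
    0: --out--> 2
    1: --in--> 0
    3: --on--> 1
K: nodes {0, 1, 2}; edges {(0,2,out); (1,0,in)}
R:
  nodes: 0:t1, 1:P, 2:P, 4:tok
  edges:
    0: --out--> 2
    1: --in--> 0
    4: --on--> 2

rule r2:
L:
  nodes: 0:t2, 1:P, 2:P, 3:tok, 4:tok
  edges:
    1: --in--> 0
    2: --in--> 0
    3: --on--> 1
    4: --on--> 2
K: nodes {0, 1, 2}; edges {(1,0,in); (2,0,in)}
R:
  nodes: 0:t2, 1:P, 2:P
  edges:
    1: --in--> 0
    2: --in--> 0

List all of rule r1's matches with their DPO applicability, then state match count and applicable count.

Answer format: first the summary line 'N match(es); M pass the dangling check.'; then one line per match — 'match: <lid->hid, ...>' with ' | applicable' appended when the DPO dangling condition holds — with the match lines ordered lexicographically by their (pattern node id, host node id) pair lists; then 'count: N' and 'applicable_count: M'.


2 match(es); 2 pass the dangling check.
match: 0->5, 1->0, 2->4, 3->7 | applicable
match: 0->5, 1->0, 2->4, 3->10 | applicable
count: 2
applicable_count: 2


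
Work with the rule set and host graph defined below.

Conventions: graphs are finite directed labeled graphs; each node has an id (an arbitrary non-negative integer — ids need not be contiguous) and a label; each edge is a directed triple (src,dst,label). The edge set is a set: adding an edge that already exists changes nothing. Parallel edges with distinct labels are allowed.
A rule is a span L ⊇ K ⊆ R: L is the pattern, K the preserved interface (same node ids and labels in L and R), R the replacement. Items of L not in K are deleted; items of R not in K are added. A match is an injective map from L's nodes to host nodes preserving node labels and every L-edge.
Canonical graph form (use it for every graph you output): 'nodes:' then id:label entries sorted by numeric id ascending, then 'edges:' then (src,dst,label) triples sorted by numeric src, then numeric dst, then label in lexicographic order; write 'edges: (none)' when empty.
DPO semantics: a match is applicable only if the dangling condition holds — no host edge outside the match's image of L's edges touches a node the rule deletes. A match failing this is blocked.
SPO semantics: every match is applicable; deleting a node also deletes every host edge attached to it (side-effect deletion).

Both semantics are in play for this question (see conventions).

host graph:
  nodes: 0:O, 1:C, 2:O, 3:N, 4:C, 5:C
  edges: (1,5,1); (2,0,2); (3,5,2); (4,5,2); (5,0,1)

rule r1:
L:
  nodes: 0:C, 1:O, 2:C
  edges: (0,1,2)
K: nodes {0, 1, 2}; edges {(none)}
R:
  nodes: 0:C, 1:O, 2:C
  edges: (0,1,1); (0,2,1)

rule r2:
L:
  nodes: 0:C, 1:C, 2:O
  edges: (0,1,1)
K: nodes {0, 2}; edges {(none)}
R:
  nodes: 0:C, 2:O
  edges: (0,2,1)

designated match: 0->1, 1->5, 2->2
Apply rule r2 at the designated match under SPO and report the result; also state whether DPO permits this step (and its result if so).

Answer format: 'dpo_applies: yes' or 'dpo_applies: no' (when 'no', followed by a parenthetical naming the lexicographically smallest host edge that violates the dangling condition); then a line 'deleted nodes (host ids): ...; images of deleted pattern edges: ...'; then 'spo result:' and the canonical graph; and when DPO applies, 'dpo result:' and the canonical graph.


dpo_applies: no
(the rule deletes node 5, which keeps host edge (3,5,2) outside the match image — the dangling condition fails, DPO blocks; SPO proceeds and side-deletes such edges)
deleted nodes (host ids): 5; images of deleted pattern edges: (1,5,1)
spo result:
nodes: 0:O, 1:C, 2:O, 3:N, 4:C
edges: (1,2,1); (2,0,2)


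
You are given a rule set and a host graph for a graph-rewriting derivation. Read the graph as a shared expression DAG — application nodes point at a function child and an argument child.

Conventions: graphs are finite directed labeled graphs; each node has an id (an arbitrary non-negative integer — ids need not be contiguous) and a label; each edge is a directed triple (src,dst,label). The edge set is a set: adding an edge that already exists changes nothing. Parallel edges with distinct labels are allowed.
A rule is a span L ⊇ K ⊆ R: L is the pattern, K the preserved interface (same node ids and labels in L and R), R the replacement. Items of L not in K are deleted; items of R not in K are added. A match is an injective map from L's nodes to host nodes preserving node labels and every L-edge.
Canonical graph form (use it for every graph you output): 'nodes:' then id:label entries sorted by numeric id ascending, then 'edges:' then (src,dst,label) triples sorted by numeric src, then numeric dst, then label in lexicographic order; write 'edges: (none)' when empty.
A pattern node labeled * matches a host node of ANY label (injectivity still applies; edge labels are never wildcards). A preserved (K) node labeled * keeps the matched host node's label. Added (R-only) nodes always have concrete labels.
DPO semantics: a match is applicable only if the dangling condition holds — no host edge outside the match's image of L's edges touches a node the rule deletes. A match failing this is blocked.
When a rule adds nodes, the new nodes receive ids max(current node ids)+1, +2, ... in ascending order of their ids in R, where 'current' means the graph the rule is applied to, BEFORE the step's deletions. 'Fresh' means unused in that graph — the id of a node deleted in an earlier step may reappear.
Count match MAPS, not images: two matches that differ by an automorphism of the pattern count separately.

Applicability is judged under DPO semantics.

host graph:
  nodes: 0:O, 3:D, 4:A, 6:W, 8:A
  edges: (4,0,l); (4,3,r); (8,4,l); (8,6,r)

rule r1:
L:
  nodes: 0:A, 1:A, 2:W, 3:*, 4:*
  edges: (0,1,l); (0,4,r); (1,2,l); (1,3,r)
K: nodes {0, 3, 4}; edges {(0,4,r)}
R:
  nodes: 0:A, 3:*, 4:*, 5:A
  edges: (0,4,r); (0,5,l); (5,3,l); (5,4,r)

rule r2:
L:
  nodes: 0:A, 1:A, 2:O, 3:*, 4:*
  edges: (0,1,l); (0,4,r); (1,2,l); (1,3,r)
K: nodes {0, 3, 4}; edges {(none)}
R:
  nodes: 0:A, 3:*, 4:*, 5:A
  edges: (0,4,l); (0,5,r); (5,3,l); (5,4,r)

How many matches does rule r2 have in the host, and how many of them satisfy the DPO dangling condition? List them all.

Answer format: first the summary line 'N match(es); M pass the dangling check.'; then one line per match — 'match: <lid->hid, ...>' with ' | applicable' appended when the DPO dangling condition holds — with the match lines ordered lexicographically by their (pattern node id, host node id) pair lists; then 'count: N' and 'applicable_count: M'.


1 match(es); 1 pass the dangling check.
match: 0->8, 1->4, 2->0, 3->3, 4->6 | applicable
count: 1
applicable_count: 1


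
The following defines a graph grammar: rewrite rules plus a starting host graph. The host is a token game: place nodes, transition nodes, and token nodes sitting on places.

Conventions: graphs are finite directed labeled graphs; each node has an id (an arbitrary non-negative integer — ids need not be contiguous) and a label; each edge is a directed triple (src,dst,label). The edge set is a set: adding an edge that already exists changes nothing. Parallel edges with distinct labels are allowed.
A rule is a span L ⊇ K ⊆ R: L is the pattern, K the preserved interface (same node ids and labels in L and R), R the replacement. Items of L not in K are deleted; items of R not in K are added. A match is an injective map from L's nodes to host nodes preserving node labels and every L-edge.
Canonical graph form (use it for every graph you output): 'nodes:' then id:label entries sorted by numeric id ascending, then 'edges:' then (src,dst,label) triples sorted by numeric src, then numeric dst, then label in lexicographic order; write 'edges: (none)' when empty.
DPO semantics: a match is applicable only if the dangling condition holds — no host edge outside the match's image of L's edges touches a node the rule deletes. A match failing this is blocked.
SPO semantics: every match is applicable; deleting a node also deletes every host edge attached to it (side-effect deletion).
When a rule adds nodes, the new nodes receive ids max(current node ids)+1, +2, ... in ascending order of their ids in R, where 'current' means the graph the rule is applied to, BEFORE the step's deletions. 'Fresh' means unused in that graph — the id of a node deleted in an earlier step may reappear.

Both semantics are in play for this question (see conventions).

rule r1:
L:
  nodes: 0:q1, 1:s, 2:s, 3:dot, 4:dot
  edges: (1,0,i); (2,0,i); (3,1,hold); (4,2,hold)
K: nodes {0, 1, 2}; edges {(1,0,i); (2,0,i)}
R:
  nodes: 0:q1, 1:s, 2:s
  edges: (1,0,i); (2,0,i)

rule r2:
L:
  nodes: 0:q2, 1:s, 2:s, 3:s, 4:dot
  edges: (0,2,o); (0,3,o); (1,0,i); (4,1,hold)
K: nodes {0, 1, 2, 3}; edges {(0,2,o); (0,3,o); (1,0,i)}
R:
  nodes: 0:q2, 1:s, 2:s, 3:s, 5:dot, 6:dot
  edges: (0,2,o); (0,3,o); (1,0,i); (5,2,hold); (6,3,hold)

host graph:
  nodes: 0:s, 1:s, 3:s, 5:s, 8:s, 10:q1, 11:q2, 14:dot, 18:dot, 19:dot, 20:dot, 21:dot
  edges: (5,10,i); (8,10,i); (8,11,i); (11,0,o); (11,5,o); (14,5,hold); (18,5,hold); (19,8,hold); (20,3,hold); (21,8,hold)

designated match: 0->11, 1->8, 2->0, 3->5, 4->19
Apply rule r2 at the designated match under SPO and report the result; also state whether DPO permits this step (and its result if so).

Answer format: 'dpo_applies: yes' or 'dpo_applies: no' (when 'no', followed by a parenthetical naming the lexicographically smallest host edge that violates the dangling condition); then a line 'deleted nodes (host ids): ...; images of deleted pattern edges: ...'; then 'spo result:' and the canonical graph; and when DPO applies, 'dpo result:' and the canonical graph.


dpo_applies: yes
deleted nodes (host ids): 19; images of deleted pattern edges: (19,8,hold)
spo result:
nodes: 0:s, 1:s, 3:s, 5:s, 8:s, 10:q1, 11:q2, 14:dot, 18:dot, 20:dot, 21:dot, 22:dot, 23:dot
edges: (5,10,i); (8,10,i); (8,11,i); (11,0,o); (11,5,o); (14,5,hold); (18,5,hold); (20,3,hold); (21,8,hold); (22,0,hold); (23,5,hold)
dpo result:
nodes: 0:s, 1:s, 3:s, 5:s, 8:s, 10:q1, 11:q2, 14:dot, 18:dot, 20:dot, 21:dot, 22:dot, 23:dot
edges: (5,10,i); (8,10,i); (8,11,i); (11,0,o); (11,5,o); (14,5,hold); (18,5,hold); (20,3,hold); (21,8,hold); (22,0,hold); (23,5,hold)


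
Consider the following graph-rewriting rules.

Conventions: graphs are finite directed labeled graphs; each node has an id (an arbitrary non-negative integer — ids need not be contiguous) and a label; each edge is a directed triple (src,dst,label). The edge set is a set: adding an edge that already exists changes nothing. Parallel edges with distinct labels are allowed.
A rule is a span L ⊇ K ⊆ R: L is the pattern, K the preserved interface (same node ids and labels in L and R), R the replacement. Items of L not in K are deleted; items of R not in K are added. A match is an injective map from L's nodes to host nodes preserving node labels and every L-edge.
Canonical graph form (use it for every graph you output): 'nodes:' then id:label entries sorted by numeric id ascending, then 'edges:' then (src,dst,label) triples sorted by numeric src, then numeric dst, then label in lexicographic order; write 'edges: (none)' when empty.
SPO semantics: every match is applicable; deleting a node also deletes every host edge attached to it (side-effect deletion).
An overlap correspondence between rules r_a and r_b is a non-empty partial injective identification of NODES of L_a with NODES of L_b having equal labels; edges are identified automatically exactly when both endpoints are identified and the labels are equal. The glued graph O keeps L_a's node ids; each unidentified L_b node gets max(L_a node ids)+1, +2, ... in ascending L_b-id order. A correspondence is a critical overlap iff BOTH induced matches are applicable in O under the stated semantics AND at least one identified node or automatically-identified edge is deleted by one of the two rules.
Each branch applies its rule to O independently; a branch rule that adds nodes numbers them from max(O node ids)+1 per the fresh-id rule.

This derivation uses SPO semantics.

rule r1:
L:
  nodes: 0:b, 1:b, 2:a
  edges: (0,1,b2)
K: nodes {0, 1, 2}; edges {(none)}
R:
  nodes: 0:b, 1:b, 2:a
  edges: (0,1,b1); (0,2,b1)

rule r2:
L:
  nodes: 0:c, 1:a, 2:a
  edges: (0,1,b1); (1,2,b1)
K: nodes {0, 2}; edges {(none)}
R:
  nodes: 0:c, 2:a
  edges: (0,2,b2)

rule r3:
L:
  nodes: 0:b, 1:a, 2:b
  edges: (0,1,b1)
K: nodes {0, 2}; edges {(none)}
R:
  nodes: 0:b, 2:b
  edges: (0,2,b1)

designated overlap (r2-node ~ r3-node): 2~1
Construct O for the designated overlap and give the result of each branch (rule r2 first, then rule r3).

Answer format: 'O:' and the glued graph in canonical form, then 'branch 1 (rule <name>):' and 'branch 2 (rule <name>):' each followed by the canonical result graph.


O:
nodes: 0:c, 1:a, 2:a, 3:b, 4:b
edges: (0,1,b1); (1,2,b1); (3,2,b1)
branch 1 (rule r2):
nodes: 0:c, 2:a, 3:b, 4:b
edges: (0,2,b2); (3,2,b1)
branch 2 (rule r3):
nodes: 0:c, 1:a, 3:b, 4:b
edges: (0,1,b1); (3,4,b1)


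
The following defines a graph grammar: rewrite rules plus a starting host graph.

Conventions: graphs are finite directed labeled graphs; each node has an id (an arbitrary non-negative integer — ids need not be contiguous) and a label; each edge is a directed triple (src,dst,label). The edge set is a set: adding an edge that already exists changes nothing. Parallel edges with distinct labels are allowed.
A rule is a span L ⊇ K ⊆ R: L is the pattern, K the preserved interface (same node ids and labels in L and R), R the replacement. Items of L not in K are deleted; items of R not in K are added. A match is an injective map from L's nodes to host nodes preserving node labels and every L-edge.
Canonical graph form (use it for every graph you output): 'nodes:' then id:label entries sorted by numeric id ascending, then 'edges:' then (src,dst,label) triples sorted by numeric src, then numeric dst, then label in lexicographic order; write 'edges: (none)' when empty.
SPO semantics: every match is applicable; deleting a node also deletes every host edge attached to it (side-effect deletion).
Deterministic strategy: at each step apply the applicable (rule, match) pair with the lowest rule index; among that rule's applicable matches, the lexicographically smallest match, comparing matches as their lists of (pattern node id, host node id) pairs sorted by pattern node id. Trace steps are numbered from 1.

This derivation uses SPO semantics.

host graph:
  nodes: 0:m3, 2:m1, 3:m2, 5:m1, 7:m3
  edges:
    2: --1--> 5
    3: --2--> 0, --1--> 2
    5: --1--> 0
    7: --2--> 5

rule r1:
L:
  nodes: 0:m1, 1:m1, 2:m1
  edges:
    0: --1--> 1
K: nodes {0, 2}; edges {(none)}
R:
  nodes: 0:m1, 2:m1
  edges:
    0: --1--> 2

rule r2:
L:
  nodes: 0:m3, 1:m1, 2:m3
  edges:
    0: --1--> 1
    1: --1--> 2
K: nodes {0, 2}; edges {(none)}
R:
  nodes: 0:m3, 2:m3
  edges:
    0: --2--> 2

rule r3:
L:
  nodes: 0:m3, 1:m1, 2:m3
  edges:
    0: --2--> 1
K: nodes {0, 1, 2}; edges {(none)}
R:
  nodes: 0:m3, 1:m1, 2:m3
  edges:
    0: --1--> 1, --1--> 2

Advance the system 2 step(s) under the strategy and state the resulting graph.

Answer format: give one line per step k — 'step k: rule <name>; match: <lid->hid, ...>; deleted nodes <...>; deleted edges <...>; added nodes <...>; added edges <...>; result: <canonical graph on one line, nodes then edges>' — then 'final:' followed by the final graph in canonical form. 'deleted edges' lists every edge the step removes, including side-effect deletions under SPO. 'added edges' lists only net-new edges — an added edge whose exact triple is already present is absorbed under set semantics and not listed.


step 1: rule r3; match: 0->7, 1->5, 2->0; deleted nodes (none); deleted edges (7,5,2); added nodes (none); added edges (7,0,1); (7,5,1); result: nodes: 0:m3, 2:m1, 3:m2, 5:m1, 7:m3 edges: (2,5,1); (3,0,2); (3,2,1); (5,0,1); (7,0,1); (7,5,1)
step 2: rule r2; match: 0->7, 1->5, 2->0; deleted nodes 5; deleted edges (2,5,1); (5,0,1); (7,5,1); added nodes (none); added edges (7,0,2); result: nodes: 0:m3, 2:m1, 3:m2, 7:m3 edges: (3,0,2); (3,2,1); (7,0,1); (7,0,2)
final:
nodes: 0:m3, 2:m1, 3:m2, 7:m3
edges: (3,0,2); (3,2,1); (7,0,1); (7,0,2)


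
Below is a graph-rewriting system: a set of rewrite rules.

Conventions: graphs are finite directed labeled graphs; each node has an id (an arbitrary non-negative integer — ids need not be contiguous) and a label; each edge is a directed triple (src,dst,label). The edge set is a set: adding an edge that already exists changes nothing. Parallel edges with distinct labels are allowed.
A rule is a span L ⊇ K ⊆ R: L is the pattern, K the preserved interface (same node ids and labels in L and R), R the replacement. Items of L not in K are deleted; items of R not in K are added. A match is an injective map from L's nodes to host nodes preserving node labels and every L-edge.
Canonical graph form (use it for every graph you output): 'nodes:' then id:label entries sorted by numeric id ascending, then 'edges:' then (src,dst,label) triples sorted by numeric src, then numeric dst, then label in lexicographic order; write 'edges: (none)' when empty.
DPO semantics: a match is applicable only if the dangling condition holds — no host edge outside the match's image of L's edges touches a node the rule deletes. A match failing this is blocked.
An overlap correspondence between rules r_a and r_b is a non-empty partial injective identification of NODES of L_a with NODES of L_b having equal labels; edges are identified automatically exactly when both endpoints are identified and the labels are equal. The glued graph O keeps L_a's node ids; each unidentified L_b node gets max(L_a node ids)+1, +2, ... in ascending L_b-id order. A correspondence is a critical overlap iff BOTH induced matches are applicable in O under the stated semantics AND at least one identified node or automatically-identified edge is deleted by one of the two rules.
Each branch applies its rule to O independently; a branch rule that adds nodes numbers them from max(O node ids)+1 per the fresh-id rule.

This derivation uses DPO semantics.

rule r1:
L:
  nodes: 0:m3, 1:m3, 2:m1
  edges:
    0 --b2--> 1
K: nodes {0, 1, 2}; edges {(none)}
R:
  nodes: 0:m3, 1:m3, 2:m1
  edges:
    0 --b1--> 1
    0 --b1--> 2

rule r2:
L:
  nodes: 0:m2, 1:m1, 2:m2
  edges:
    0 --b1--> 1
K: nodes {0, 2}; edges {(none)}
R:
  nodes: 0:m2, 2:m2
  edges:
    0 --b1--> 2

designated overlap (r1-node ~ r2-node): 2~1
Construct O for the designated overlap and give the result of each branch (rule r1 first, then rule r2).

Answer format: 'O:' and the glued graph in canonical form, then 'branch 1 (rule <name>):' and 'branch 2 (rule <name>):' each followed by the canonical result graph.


O:
nodes: 0:m3, 1:m3, 2:m1, 3:m2, 4:m2
edges: (0,1,b2); (3,2,b1)
branch 1 (rule r1):
nodes: 0:m3, 1:m3, 2:m1, 3:m2, 4:m2
edges: (0,1,b1); (0,2,b1); (3,2,b1)
branch 2 (rule r2):
nodes: 0:m3, 1:m3, 3:m2, 4:m2
edges: (0,1,b2); (3,4,b1)
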